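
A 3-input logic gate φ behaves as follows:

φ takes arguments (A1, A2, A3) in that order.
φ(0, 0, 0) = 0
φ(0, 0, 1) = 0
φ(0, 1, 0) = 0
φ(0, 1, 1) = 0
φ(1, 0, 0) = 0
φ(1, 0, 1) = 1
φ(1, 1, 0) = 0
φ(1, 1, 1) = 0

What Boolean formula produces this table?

φ(A1, A2, A3) = (A1 AND NOT A2) AND A3

Only row (1,0,1) gives 1. That row's minterm A1·¬A2·A3 is φ directly.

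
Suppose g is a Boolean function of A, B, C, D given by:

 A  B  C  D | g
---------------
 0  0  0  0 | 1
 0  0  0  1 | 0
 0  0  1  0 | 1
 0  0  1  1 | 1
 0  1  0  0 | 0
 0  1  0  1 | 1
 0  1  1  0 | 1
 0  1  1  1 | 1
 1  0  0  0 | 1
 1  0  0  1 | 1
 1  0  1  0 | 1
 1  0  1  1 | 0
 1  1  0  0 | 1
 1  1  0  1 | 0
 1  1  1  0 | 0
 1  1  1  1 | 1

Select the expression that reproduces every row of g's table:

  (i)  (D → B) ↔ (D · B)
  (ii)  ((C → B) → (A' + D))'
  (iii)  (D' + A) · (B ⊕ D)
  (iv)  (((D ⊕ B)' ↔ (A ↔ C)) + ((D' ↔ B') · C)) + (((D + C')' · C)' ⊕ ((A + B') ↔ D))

iv

(i) fails at (0,0,0,0): the formula yields 0, g is 1.
(ii) fails at (0,0,0,0): the formula yields 0, g is 1.
(iii) fails at (0,0,0,0): the formula yields 0, g is 1.
Only (iv) survives; checking it on all 16 rows confirms it matches g.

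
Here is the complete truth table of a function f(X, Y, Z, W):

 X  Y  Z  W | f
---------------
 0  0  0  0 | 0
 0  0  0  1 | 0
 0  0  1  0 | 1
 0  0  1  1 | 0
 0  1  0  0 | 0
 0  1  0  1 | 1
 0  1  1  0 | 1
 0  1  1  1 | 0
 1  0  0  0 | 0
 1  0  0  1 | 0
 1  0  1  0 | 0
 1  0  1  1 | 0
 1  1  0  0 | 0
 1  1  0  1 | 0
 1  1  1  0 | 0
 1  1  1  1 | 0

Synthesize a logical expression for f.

f(X, Y, Z, W) = ((((¬X ∧ ¬Y) ∧ Z) ∧ ¬W) ∨ (((¬X ∧ Y) ∧ ¬Z) ∧ W)) ∨ (((¬X ∧ Y) ∧ Z) ∧ ¬W)

f=1 on 3 inputs: (0,0,1,0), (0,1,0,1), (0,1,1,0). Reading each as a conjunction of literals (¬X·¬Y·Z·¬W, ¬X·Y·¬Z·W, ¬X·Y·Z·¬W) and taking the OR gives the canonical DNF.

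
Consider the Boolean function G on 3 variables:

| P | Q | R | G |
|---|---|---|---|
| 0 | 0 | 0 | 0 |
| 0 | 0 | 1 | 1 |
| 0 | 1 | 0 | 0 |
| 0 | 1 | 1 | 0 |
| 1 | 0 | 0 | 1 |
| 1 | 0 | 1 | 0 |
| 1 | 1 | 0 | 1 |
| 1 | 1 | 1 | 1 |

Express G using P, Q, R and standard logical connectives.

Collect the rows where G=1 — (0,0,1), (1,0,0), (1,1,0), (1,1,1) — and write one minterm per row: ¬P·¬Q·R, P·¬Q·¬R, P·Q·¬R, P·Q·R. Their union (logical OR) reproduces the table exactly.

G(P, Q, R) = ((((P' · Q') · R) + ((P · Q') · R')) + ((P · Q) · R')) + ((P · Q) · R)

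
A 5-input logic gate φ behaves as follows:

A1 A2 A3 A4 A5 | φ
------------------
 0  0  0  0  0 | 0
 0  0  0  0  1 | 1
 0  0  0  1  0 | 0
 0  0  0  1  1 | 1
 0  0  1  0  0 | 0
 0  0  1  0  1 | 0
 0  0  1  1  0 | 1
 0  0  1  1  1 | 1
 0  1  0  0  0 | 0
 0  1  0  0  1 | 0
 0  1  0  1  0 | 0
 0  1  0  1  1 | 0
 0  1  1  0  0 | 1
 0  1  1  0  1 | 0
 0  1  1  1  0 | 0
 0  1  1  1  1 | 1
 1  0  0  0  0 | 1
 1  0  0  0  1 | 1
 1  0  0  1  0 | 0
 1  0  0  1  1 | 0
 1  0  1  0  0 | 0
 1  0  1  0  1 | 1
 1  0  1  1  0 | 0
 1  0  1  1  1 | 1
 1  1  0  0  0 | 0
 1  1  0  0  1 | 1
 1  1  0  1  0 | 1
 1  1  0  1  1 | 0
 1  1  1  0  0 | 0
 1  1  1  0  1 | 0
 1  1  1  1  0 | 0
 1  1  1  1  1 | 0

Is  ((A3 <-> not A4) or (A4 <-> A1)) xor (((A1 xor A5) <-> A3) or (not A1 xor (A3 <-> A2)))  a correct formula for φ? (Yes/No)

Test each input against both φ and the formula:
  A1=0, A2=0, A3=0, A4=0, A5=0: formula gives 0, φ = 0 ✓
  A1=0, A2=0, A3=0, A4=0, A5=1: formula gives 1, φ = 1 ✓
  A1=0, A2=0, A3=0, A4=1, A5=0: formula gives 0, φ = 0 ✓
  A1=0, A2=0, A3=0, A4=1, A5=1: formula gives 1, φ = 1 ✓
  … (the remaining 28 rows also agree.)
No disagreement on any input; they are logically equivalent.

Yes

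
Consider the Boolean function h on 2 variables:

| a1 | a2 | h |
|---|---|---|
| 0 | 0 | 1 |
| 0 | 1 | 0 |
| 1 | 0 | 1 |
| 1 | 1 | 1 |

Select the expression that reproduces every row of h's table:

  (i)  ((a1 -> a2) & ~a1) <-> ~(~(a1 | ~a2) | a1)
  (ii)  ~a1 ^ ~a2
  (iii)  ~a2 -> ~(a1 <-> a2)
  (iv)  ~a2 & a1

(ii): at (0,0) it gives 0, but h = 1 — eliminated.
(iii): at (0,0) it gives 0, but h = 1 — eliminated.
(iv): at (0,0) it gives 0, but h = 1 — eliminated.
That leaves (i). Evaluating it on every row reproduces the table of h exactly.

i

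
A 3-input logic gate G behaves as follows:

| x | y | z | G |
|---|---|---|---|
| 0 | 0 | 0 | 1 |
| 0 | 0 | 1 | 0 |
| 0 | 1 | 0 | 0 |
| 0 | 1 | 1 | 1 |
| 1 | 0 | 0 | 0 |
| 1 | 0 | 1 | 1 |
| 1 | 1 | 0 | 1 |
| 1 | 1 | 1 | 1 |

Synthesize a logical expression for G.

The 0-rows are (0,0,1), (0,1,0), (1,0,0). Take each as a conjunction (¬x·¬y·z, ¬x·y·¬z, x·¬y·¬z), form their disjunction, and complement — that gives a formula that is 1 everywhere G is.

G(x, y, z) = not ((((not x and not y) and z) or ((not x and y) and not z)) or ((x and not y) and not z))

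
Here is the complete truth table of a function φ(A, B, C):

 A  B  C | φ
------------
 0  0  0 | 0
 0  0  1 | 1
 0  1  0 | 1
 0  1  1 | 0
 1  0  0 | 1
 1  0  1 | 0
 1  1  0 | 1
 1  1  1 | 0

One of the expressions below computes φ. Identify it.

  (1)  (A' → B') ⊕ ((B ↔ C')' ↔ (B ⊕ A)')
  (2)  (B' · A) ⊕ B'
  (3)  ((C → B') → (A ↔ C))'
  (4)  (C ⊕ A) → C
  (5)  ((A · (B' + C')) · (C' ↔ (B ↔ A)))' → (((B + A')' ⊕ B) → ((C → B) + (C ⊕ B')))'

1

(2) disagrees with φ on (0,0,0) (formula → 1, table → 0); rule it out.
(3) disagrees with φ on (0,1,0) (formula → 0, table → 1); rule it out.
(4) disagrees with φ on (0,0,0) (formula → 1, table → 0); rule it out.
(5) disagrees with φ on (0,0,1) (formula → 0, table → 1); rule it out.
Only (1) survives; checking it on all 8 rows confirms it matches φ.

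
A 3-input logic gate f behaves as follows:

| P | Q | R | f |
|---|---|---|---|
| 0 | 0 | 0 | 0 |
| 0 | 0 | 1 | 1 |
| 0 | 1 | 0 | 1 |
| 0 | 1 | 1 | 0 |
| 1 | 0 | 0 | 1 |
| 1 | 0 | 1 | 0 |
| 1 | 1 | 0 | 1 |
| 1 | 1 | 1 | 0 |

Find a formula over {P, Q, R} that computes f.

f(P, Q, R) = ((((NOT P AND NOT Q) AND R) OR ((NOT P AND Q) AND NOT R)) OR ((P AND NOT Q) AND NOT R)) OR ((P AND Q) AND NOT R)

The 1-rows are (0,0,1), (0,1,0), (1,0,0), (1,1,0). Each contributes one minterm — ¬P·¬Q·R; ¬P·Q·¬R; P·¬Q·¬R; P·Q·¬R — and their disjunction is a sum-of-products form of f.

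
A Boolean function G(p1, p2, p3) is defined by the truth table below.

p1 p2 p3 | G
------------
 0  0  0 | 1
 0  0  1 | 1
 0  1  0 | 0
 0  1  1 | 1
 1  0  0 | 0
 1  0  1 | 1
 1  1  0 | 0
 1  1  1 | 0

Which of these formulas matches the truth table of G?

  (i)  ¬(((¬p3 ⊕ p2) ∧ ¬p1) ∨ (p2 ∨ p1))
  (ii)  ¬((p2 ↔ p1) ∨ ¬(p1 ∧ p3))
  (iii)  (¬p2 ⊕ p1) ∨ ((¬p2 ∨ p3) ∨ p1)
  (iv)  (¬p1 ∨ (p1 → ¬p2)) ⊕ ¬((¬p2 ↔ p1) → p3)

iv

(i) fails at (0,0,0): the formula yields 0, G is 1.
(ii) fails at (0,0,0): the formula yields 0, G is 1.
(iii) fails at (1,0,0): the formula yields 1, G is 0.
(iv) is the remaining candidate, and it agrees with G on all 8 inputs.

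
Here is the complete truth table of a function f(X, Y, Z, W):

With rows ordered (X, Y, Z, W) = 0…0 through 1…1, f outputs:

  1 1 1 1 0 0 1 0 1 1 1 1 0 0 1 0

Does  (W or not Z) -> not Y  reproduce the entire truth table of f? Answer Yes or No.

Test each input against both f and the formula:
  X=0, Y=0, Z=0, W=0: formula gives 1, f = 1 ✓
  X=0, Y=0, Z=0, W=1: formula gives 1, f = 1 ✓
  X=0, Y=0, Z=1, W=0: formula gives 1, f = 1 ✓
  X=0, Y=0, Z=1, W=1: formula gives 1, f = 1 ✓
  … (the remaining 12 rows also agree.)
All 16 rows match — the expression computes f exactly.

Yes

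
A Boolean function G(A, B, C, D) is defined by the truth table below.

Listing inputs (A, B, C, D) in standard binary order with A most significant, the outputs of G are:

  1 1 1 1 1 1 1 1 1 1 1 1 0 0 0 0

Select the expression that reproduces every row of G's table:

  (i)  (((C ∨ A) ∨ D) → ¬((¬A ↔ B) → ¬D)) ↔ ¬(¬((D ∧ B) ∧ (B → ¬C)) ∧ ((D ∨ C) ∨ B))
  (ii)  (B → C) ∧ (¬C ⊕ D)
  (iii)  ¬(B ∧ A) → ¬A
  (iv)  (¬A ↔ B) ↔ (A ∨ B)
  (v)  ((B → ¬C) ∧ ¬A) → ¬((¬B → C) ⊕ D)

iv

(i) fails at (0,1,0,0): the formula yields 0, G is 1.
(ii) fails at (0,0,0,1): the formula yields 0, G is 1.
(iii) fails at (1,0,0,0): the formula yields 0, G is 1.
(v) fails at (0,0,0,1): the formula yields 0, G is 1.
That leaves (iv). Evaluating it on every row reproduces the table of G exactly.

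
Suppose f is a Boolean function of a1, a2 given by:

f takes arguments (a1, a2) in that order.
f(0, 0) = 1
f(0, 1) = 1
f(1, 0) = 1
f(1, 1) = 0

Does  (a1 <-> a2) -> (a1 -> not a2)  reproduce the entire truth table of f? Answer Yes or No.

Yes

Test each input against both f and the formula:
  a1=0, a2=0: formula gives 1, f = 1 ✓
  a1=0, a2=1: formula gives 1, f = 1 ✓
  a1=1, a2=0: formula gives 1, f = 1 ✓
  a1=1, a2=1: formula gives 0, f = 0 ✓
No disagreement on any input; they are logically equivalent.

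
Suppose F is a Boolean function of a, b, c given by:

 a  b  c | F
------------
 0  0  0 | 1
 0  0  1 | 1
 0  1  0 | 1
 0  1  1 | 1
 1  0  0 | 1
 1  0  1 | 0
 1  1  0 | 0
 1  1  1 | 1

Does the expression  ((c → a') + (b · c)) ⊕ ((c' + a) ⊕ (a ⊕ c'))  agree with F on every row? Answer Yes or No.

No

Test each input against both F and the formula:
  a=0, b=0, c=0: formula gives 1, F = 1 ✓
  a=0, b=0, c=1: formula gives 1, F = 1 ✓
  a=0, b=1, c=0: formula gives 1, F = 1 ✓
  a=0, b=1, c=1: formula gives 1, F = 1 ✓
  a=1, b=0, c=0: formula gives 0, but F = 1 ✗
A single disagreement suffices: at (1,0,0) they differ, so the formula does not compute F.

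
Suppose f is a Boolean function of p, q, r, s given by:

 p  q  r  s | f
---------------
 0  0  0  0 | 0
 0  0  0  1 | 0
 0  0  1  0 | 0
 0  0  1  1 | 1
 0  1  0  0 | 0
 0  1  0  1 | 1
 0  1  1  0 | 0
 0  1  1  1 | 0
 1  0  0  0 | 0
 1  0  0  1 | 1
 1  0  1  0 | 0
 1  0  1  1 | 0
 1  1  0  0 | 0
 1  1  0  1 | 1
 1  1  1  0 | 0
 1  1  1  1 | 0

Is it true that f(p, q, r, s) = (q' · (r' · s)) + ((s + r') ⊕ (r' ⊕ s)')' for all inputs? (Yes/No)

No

Evaluate (q' · (r' · s)) + ((s + r') ⊕ (r' ⊕ s)')' on each row and compare to f:
  p=0, q=0, r=0, s=0: formula gives 0, f = 0 ✓
  p=0, q=0, r=0, s=1: formula gives 1, but f = 0 ✗
A single disagreement suffices: at (0,0,0,1) they differ, so the formula does not compute f.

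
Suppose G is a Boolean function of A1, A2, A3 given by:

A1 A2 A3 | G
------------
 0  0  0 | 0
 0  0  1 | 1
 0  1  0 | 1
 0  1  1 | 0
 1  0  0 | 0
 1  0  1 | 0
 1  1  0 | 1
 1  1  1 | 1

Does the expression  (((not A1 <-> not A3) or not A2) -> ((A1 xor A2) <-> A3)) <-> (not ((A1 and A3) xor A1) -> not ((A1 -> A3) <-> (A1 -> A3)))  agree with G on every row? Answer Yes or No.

Yes

Test each input against both G and the formula:
  A1=0, A2=0, A3=0: formula gives 0, G = 0 ✓
  A1=0, A2=0, A3=1: formula gives 1, G = 1 ✓
  A1=0, A2=1, A3=0: formula gives 1, G = 1 ✓
  A1=0, A2=1, A3=1: formula gives 0, G = 0 ✓
  A1=1, A2=0, A3=0: formula gives 0, G = 0 ✓
  …and likewise for the remaining 3 rows.
All 8 rows match — the expression computes G exactly.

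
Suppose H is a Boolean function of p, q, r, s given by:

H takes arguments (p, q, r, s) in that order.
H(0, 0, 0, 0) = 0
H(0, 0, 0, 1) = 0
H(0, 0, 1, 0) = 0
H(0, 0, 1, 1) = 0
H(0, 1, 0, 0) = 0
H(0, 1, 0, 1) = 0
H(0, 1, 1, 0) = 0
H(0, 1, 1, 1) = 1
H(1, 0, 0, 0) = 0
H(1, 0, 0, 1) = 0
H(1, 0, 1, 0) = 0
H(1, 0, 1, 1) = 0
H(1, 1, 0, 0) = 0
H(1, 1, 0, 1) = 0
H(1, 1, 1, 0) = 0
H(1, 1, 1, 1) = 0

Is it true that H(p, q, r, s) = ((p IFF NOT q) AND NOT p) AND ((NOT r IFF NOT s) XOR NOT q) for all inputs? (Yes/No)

Test each input against both H and the formula:
  p=0, q=0, r=0, s=0: formula gives 0, H = 0 ✓
  p=0, q=0, r=0, s=1: formula gives 0, H = 0 ✓
  p=0, q=0, r=1, s=0: formula gives 0, H = 0 ✓
  p=0, q=0, r=1, s=1: formula gives 0, H = 0 ✓
  p=0, q=1, r=0, s=0: formula gives 1, but H = 0 ✗
Row (0,1,0,0) is a counterexample, so the formula is not equivalent to H.

No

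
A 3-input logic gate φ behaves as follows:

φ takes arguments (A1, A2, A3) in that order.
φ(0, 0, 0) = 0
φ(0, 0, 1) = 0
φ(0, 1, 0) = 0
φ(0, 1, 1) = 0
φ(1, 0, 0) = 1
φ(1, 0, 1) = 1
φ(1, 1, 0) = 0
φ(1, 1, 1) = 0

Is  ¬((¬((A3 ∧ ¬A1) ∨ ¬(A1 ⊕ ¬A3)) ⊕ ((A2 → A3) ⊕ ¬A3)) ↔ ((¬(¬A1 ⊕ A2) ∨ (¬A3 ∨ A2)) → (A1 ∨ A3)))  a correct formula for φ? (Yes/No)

Check the formula against φ row by row:
  A1=0, A2=0, A3=0: formula gives 1, but φ = 0 ✗
A single disagreement suffices: at (0,0,0) they differ, so the formula does not compute φ.

No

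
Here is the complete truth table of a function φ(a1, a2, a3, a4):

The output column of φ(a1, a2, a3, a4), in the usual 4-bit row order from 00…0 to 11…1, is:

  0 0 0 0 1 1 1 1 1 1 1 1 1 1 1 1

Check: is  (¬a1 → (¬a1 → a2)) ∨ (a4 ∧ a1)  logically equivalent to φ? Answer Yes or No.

Yes

Check the formula against φ row by row:
  a1=0, a2=0, a3=0, a4=0: formula gives 0, φ = 0 ✓
  a1=0, a2=0, a3=0, a4=1: formula gives 0, φ = 0 ✓
  a1=0, a2=0, a3=1, a4=0: formula gives 0, φ = 0 ✓
  a1=0, a2=0, a3=1, a4=1: formula gives 0, φ = 0 ✓
  …and likewise for the remaining 12 rows.
No disagreement on any input; they are logically equivalent.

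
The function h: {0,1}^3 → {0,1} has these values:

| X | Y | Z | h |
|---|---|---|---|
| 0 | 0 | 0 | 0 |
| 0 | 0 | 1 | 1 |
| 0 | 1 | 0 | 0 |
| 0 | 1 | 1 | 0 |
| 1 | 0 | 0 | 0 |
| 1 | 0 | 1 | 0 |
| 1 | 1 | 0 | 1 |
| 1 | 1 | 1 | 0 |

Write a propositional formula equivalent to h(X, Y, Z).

The 1-rows are (0,0,1), (1,1,0). Each contributes one minterm — ¬X·¬Y·Z; X·Y·¬Z — and their disjunction is a sum-of-products form of h.

h(X, Y, Z) = ((X' · Y') · Z) + ((X · Y) · Z')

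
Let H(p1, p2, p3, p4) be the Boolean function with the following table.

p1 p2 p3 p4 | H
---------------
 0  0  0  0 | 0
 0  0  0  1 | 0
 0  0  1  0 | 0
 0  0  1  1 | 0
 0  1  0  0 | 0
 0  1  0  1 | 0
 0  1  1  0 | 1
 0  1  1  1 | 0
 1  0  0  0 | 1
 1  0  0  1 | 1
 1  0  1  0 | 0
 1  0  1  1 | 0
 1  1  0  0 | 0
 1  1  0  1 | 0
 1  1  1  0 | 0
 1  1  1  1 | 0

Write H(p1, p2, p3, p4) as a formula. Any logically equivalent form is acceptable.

H(p1, p2, p3, p4) = ((((¬p1 ∧ p2) ∧ p3) ∧ ¬p4) ∨ (((p1 ∧ ¬p2) ∧ ¬p3) ∧ ¬p4)) ∨ (((p1 ∧ ¬p2) ∧ ¬p3) ∧ p4)

Collect the rows where H=1 — (0,1,1,0), (1,0,0,0), (1,0,0,1) — and write one minterm per row: ¬p1·p2·p3·¬p4, p1·¬p2·¬p3·¬p4, p1·¬p2·¬p3·p4. Their union (logical OR) reproduces the table exactly.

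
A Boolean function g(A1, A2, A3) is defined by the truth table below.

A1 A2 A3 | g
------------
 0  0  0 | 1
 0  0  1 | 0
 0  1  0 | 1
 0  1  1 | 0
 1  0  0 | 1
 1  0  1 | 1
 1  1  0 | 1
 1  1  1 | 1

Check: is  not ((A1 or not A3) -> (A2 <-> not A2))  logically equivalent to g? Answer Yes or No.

Yes

Test each input against both g and the formula:
  A1=0, A2=0, A3=0: formula gives 1, g = 1 ✓
  A1=0, A2=0, A3=1: formula gives 0, g = 0 ✓
  A1=0, A2=1, A3=0: formula gives 1, g = 1 ✓
  A1=0, A2=1, A3=1: formula gives 0, g = 0 ✓
  A1=1, A2=0, A3=0: formula gives 1, g = 1 ✓
  … (the remaining 3 rows also agree.)
All 8 rows match — the expression computes g exactly.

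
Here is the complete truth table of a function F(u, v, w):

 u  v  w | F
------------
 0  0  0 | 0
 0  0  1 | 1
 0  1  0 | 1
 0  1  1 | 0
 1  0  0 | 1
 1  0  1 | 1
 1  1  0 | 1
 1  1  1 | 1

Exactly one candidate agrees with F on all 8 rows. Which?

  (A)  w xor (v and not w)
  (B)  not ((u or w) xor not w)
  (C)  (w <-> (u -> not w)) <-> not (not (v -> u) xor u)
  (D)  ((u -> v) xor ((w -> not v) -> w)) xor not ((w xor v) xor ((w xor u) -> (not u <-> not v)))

C

(A) disagrees with F on (0,1,1) (formula → 1, table → 0); rule it out.
(B) disagrees with F on (0,0,1) (formula → 0, table → 1); rule it out.
(D) disagrees with F on (0,0,0) (formula → 1, table → 0); rule it out.
Only (C) survives; checking it on all 8 rows confirms it matches F.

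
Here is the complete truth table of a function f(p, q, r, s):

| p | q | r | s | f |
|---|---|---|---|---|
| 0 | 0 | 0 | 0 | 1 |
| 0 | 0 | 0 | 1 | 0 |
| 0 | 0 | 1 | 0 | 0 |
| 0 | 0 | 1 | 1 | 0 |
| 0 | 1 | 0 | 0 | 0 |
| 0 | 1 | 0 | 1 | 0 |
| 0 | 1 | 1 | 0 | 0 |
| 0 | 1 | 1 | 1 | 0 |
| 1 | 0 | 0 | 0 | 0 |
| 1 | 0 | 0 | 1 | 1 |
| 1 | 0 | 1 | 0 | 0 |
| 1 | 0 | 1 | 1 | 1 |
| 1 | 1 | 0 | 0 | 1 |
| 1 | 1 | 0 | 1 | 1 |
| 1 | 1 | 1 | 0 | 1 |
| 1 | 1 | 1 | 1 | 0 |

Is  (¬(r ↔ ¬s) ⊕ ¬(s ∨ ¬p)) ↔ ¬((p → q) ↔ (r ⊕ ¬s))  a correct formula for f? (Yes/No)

Evaluate (¬(r ↔ ¬s) ⊕ ¬(s ∨ ¬p)) ↔ ¬((p → q) ↔ (r ⊕ ¬s)) on each row and compare to f:
  p=0, q=0, r=0, s=0: formula gives 0, but f = 1 ✗
Since they disagree at (0,0,0,0), the expression is not a correct formula for f.

No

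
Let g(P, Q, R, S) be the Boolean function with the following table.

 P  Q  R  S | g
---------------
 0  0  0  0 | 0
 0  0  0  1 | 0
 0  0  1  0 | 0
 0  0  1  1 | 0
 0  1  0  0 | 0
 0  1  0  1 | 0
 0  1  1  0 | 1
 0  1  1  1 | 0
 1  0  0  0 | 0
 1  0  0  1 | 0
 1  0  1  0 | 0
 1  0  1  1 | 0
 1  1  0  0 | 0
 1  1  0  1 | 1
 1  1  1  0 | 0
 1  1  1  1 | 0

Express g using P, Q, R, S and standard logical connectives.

The 1-rows are (0,1,1,0), (1,1,0,1). Each contributes one minterm — ¬P·Q·R·¬S; P·Q·¬R·S — and their disjunction is a sum-of-products form of g.

g(P, Q, R, S) = (((P' · Q) · R) · S') + (((P · Q) · R') · S)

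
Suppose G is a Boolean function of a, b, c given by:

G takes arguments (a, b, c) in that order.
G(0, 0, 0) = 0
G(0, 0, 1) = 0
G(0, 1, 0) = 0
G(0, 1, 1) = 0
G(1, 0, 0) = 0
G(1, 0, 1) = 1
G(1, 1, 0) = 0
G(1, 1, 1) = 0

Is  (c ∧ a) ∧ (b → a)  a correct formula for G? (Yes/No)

Test each input against both G and the formula:
  a=0, b=0, c=0: formula gives 0, G = 0 ✓
  a=0, b=0, c=1: formula gives 0, G = 0 ✓
  a=0, b=1, c=0: formula gives 0, G = 0 ✓
  a=0, b=1, c=1: formula gives 0, G = 0 ✓
  a=1, b=0, c=0: formula gives 0, G = 0 ✓
  …
  a=1, b=1, c=1: formula gives 1, but G = 0 ✗
Row (1,1,1) is a counterexample, so the formula is not equivalent to G.

No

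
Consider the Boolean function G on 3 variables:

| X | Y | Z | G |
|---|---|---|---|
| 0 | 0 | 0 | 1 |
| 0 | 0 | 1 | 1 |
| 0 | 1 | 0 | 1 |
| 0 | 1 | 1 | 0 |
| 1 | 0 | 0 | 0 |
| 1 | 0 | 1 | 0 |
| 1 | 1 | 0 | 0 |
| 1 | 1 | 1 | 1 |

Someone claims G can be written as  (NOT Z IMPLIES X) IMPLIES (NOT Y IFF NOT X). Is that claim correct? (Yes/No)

Check the formula against G row by row:
  X=0, Y=0, Z=0: formula gives 1, G = 1 ✓
  X=0, Y=0, Z=1: formula gives 1, G = 1 ✓
  X=0, Y=1, Z=0: formula gives 1, G = 1 ✓
  X=0, Y=1, Z=1: formula gives 0, G = 0 ✓
  X=1, Y=0, Z=0: formula gives 0, G = 0 ✓
  …
  X=1, Y=1, Z=0: formula gives 1, but G = 0 ✗
Since they disagree at (1,1,0), the expression is not a correct formula for G.

No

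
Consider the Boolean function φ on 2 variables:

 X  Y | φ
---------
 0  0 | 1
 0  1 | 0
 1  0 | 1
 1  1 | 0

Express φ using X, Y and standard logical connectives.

The output is the negation of Y.

φ(X, Y) = ¬Y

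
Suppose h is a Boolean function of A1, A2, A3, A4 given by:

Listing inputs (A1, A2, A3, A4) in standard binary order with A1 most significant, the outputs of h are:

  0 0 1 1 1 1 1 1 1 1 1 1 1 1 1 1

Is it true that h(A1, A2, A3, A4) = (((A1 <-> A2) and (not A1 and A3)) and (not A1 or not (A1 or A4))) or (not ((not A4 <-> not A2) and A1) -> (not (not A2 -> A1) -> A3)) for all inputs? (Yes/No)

Yes

Check the formula against h row by row:
  A1=0, A2=0, A3=0, A4=0: formula gives 0, h = 0 ✓
  A1=0, A2=0, A3=0, A4=1: formula gives 0, h = 0 ✓
  A1=0, A2=0, A3=1, A4=0: formula gives 1, h = 1 ✓
  A1=0, A2=0, A3=1, A4=1: formula gives 1, h = 1 ✓
  …and likewise for the remaining 12 rows.
All 16 rows match — the expression computes h exactly.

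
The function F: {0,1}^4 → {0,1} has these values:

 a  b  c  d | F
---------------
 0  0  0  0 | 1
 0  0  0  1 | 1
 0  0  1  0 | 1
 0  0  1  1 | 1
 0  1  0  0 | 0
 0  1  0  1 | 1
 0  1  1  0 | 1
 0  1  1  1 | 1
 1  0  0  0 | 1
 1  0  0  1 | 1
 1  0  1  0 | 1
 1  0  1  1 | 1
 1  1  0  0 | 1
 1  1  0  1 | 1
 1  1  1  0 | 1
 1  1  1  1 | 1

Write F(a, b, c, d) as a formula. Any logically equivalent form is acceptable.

Only row (0,1,0,0) gives 0. So F is 1 everywhere except there — the complement of the minterm ¬a·b·¬c·¬d.

F(a, b, c, d) = ¬(((¬a ∧ b) ∧ ¬c) ∧ ¬d)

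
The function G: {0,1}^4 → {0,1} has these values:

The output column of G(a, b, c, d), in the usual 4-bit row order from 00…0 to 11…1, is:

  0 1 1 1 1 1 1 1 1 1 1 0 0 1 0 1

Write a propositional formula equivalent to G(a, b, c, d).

There are just 4 zero rows: (0,0,0,0), (1,0,1,1), (1,1,0,0), (1,1,1,0). Their minterms are ¬a·¬b·¬c·¬d, a·¬b·c·d, a·b·¬c·¬d, a·b·c·¬d; the OR of those covers precisely the 0-outputs, and negating it yields G.

G(a, b, c, d) = NOT ((((((NOT a AND NOT b) AND NOT c) AND NOT d) OR (((a AND NOT b) AND c) AND d)) OR (((a AND b) AND NOT c) AND NOT d)) OR (((a AND b) AND c) AND NOT d))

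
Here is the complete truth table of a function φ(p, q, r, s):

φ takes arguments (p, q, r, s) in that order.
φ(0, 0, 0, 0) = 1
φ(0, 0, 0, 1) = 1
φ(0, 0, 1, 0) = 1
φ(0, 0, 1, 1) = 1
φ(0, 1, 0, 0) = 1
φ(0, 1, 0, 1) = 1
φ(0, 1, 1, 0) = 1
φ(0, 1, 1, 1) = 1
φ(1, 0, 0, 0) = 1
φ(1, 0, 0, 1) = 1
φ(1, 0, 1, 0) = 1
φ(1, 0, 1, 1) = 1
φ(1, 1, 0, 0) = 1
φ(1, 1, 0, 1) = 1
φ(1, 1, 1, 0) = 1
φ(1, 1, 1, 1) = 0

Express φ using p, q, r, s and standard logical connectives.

φ(p, q, r, s) = ~(((p & q) & r) & s)

Only row (1,1,1,1) gives 0. So φ is 1 everywhere except there — the complement of the minterm p·q·r·s.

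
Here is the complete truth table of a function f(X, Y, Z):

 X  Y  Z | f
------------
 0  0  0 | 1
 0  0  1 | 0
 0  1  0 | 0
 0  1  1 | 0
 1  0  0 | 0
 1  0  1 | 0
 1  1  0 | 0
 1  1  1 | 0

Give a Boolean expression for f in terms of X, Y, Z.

The output is 1 only when every input is 0 — NOR of all inputs.

f(X, Y, Z) = NOT ((X OR Y) OR Z)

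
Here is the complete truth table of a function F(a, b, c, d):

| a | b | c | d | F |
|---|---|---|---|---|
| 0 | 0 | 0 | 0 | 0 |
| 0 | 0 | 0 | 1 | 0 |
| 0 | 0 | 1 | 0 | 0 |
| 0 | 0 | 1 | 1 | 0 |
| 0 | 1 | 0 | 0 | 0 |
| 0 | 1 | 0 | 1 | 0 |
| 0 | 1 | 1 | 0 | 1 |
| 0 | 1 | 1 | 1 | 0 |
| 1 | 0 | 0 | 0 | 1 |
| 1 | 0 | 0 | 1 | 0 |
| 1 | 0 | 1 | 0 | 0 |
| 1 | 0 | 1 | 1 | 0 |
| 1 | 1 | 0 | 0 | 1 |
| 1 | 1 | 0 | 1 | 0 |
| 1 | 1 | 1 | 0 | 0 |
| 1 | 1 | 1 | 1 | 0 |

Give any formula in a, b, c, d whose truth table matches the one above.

F(a, b, c, d) = ((((~a & b) & c) & ~d) | (((a & ~b) & ~c) & ~d)) | (((a & b) & ~c) & ~d)

Collect the rows where F=1 — (0,1,1,0), (1,0,0,0), (1,1,0,0) — and write one minterm per row: ¬a·b·c·¬d, a·¬b·¬c·¬d, a·b·¬c·¬d. Their union (logical OR) reproduces the table exactly.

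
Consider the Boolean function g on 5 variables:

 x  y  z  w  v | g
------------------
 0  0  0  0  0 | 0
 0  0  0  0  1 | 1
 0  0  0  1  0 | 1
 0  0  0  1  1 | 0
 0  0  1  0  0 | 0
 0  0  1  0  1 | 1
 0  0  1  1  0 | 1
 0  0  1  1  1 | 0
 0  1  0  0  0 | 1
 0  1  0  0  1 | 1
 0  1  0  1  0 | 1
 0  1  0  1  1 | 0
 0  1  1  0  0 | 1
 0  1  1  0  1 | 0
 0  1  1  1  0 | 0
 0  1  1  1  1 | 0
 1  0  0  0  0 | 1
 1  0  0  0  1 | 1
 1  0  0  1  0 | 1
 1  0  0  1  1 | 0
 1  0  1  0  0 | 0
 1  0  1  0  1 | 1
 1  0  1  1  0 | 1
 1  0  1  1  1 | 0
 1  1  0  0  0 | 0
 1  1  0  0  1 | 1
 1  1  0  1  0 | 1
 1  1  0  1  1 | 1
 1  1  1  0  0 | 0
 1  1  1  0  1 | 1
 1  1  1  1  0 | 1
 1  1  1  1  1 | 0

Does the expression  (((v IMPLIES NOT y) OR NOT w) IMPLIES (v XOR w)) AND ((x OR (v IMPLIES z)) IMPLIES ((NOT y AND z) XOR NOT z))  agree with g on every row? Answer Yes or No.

No

Check the formula against g row by row:
  x=0, y=0, z=0, w=0, v=0: formula gives 0, g = 0 ✓
  x=0, y=0, z=0, w=0, v=1: formula gives 1, g = 1 ✓
  x=0, y=0, z=0, w=1, v=0: formula gives 1, g = 1 ✓
  x=0, y=0, z=0, w=1, v=1: formula gives 0, g = 0 ✓
  …
  x=0, y=1, z=0, w=0, v=0: formula gives 0, but g = 1 ✗
Row (0,1,0,0,0) is a counterexample, so the formula is not equivalent to g.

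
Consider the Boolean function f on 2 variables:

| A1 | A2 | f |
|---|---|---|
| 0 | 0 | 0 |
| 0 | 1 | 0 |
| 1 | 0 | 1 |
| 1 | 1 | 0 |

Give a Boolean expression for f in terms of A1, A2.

1 only at (1,0): A1 AND NOT A2.

f(A1, A2) = A1 AND NOT A2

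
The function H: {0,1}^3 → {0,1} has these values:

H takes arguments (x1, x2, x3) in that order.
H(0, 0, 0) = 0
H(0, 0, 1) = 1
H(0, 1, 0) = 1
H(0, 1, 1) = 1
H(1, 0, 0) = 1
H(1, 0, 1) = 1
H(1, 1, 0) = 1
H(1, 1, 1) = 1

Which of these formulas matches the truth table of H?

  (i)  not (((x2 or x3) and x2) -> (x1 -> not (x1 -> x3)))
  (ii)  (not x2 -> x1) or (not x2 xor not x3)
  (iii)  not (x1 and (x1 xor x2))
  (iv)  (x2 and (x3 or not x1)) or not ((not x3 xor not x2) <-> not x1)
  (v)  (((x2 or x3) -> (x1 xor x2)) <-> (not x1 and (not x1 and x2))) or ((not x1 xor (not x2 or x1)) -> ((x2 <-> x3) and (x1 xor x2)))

ii

(i) fails at (0,0,1): the formula yields 0, H is 1.
(iii) fails at (0,0,0): the formula yields 1, H is 0.
(iv) fails at (0,0,0): the formula yields 1, H is 0.
(v) fails at (0,0,0): the formula yields 1, H is 0.
(ii) is the remaining candidate, and it agrees with H on all 8 inputs.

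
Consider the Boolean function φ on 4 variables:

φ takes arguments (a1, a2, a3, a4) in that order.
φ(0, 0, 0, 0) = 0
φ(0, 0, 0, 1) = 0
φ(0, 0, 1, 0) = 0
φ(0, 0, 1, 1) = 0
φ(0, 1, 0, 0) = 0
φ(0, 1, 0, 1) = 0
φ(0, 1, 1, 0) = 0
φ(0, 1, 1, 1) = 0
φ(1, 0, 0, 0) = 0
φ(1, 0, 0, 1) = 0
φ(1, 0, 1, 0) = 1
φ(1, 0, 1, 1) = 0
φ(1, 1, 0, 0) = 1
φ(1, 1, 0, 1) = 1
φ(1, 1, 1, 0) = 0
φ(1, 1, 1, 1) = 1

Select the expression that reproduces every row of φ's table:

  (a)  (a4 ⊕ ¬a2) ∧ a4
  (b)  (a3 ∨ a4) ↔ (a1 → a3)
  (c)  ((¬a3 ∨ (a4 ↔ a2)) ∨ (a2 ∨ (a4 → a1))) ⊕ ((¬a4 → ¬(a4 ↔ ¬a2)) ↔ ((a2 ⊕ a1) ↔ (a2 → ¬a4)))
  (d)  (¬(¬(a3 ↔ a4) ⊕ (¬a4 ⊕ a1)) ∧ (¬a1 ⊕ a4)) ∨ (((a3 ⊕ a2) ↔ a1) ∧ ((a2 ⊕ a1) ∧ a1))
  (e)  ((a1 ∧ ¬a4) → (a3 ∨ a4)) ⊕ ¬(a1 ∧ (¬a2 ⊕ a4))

(a) fails at (0,1,0,1): the formula yields 1, φ is 0.
(b) fails at (0,0,0,1): the formula yields 1, φ is 0.
(c) fails at (0,0,0,0): the formula yields 1, φ is 0.
(d) fails at (0,0,1,0): the formula yields 1, φ is 0.
Only (e) survives; checking it on all 16 rows confirms it matches φ.

e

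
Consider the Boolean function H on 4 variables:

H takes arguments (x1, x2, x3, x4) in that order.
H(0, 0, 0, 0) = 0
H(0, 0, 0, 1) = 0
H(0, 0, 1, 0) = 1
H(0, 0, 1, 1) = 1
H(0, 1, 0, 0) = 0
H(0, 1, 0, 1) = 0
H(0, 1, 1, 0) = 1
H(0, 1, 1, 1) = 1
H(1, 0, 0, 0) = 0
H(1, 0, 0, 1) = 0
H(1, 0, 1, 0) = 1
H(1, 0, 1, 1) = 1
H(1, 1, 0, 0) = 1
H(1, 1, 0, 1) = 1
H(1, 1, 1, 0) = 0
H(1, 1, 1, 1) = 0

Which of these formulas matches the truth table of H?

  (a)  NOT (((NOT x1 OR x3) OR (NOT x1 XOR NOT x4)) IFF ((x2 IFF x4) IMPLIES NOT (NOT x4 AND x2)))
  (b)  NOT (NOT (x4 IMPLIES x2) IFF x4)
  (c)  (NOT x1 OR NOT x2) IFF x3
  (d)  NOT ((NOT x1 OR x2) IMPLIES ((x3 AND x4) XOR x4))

c

(a) fails at (0,0,1,0): the formula yields 0, H is 1.
(b) fails at (0,0,1,0): the formula yields 0, H is 1.
(d) fails at (0,0,0,0): the formula yields 1, H is 0.
Only (c) survives; checking it on all 16 rows confirms it matches H.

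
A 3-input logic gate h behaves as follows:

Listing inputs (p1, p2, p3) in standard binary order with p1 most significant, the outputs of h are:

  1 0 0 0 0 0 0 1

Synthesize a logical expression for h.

Collect the rows where h=1 — (0,0,0), (1,1,1) — and write one minterm per row: ¬p1·¬p2·¬p3, p1·p2·p3. Their union (logical OR) reproduces the table exactly.

h(p1, p2, p3) = ((p1' · p2') · p3') + ((p1 · p2) · p3)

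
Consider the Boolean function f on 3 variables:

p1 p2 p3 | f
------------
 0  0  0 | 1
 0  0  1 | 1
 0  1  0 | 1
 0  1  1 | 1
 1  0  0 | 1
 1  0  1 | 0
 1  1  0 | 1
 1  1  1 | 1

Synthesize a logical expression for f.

f(p1, p2, p3) = ~((p1 & ~p2) & p3)

f is 0 on exactly one input, (1,0,1), whose minterm is p1·¬p2·p3. So f is the negation of that single conjunction.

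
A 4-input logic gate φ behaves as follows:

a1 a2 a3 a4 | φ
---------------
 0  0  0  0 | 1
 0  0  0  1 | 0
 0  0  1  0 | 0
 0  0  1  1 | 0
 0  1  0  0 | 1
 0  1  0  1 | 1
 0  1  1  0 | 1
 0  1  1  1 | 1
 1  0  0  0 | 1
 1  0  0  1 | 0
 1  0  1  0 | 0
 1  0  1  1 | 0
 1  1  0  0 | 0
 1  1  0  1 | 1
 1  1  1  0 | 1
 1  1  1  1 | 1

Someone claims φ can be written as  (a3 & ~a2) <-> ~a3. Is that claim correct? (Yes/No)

No

Evaluate (a3 & ~a2) <-> ~a3 on each row and compare to φ:
  a1=0, a2=0, a3=0, a4=0: formula gives 0, but φ = 1 ✗
A single disagreement suffices: at (0,0,0,0) they differ, so the formula does not compute φ.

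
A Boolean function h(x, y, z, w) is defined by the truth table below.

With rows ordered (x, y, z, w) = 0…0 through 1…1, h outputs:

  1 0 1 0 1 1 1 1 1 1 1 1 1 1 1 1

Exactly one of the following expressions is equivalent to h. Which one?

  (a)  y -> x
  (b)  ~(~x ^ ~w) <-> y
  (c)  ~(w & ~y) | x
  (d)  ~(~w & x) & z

c

(a) disagrees with h on (0,0,0,1) (formula → 1, table → 0); rule it out.
(b) disagrees with h on (0,0,0,0) (formula → 0, table → 1); rule it out.
(d) disagrees with h on (0,0,0,0) (formula → 0, table → 1); rule it out.
That leaves (c). Evaluating it on every row reproduces the table of h exactly.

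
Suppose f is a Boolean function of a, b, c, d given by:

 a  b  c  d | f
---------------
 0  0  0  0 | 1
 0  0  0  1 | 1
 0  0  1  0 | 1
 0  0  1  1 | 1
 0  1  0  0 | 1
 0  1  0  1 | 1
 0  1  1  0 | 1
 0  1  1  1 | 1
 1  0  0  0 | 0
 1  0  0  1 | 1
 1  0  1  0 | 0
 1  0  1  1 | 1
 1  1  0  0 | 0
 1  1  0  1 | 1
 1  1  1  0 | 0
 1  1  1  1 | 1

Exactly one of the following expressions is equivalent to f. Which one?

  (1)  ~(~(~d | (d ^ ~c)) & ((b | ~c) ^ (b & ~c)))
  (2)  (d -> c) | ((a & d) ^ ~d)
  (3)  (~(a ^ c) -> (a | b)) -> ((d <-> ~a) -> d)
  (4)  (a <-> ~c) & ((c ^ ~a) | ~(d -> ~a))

(1) disagrees with f on (0,0,0,1) (formula → 0, table → 1); rule it out.
(2) disagrees with f on (0,0,0,1) (formula → 0, table → 1); rule it out.
(4) disagrees with f on (0,0,0,0) (formula → 0, table → 1); rule it out.
That leaves (3). Evaluating it on every row reproduces the table of f exactly.

3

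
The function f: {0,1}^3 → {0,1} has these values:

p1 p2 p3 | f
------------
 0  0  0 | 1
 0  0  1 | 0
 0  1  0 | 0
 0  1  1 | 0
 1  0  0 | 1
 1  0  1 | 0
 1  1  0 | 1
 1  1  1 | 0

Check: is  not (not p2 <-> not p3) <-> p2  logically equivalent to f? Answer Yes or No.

Evaluate not (not p2 <-> not p3) <-> p2 on each row and compare to f:
  p1=0, p2=0, p3=0: formula gives 1, f = 1 ✓
  p1=0, p2=0, p3=1: formula gives 0, f = 0 ✓
  p1=0, p2=1, p3=0: formula gives 1, but f = 0 ✗
Row (0,1,0) is a counterexample, so the formula is not equivalent to f.

No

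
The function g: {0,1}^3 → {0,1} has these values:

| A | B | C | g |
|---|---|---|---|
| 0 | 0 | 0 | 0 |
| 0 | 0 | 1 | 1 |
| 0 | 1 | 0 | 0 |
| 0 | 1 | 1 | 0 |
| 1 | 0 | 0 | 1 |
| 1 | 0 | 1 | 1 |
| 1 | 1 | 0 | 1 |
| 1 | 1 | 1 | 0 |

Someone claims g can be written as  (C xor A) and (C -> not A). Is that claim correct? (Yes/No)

Check the formula against g row by row:
  A=0, B=0, C=0: formula gives 0, g = 0 ✓
  A=0, B=0, C=1: formula gives 1, g = 1 ✓
  A=0, B=1, C=0: formula gives 0, g = 0 ✓
  A=0, B=1, C=1: formula gives 1, but g = 0 ✗
A single disagreement suffices: at (0,1,1) they differ, so the formula does not compute g.

No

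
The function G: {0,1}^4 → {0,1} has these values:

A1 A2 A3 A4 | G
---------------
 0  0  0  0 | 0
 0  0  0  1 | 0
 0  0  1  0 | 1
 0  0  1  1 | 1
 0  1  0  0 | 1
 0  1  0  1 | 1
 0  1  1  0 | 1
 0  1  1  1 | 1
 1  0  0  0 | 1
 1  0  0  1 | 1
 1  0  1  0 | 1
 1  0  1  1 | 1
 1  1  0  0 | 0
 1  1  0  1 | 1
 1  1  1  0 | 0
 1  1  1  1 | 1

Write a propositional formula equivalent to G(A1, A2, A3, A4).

G(A1, A2, A3, A4) = not ((((((not A1 and not A2) and not A3) and not A4) or (((not A1 and not A2) and not A3) and A4)) or (((A1 and A2) and not A3) and not A4)) or (((A1 and A2) and A3) and not A4))

There are just 4 zero rows: (0,0,0,0), (0,0,0,1), (1,1,0,0), (1,1,1,0). Their minterms are ¬A1·¬A2·¬A3·¬A4, ¬A1·¬A2·¬A3·A4, A1·A2·¬A3·¬A4, A1·A2·A3·¬A4; the OR of those covers precisely the 0-outputs, and negating it yields G.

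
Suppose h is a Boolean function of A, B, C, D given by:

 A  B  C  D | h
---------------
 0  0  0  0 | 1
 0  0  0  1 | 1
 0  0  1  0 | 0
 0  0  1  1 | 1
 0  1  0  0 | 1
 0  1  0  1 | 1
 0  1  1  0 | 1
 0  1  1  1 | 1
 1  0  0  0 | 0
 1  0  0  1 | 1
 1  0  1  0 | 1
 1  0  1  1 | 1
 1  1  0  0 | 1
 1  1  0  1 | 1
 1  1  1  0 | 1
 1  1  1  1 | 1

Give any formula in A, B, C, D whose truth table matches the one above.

There are just 2 zero rows: (0,0,1,0), (1,0,0,0). Their minterms are ¬A·¬B·C·¬D, A·¬B·¬C·¬D; the OR of those covers precisely the 0-outputs, and negating it yields h.

h(A, B, C, D) = not ((((not A and not B) and C) and not D) or (((A and not B) and not C) and not D))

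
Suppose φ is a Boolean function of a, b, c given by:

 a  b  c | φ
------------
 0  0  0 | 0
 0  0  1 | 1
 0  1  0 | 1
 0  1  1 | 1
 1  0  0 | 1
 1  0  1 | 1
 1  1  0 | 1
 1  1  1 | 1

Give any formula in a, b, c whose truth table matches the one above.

φ is 0 on exactly one input, (0,0,0), whose minterm is ¬a·¬b·¬c. So φ is the negation of that single conjunction.

φ(a, b, c) = ~((~a & ~b) & ~c)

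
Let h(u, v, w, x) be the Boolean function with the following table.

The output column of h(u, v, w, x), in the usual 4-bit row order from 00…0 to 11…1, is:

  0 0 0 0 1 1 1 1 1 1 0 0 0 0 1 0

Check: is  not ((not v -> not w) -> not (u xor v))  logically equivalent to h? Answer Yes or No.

Test each input against both h and the formula:
  u=0, v=0, w=0, x=0: formula gives 0, h = 0 ✓
  u=0, v=0, w=0, x=1: formula gives 0, h = 0 ✓
  u=0, v=0, w=1, x=0: formula gives 0, h = 0 ✓
  u=0, v=0, w=1, x=1: formula gives 0, h = 0 ✓
  …
  u=1, v=1, w=1, x=0: formula gives 0, but h = 1 ✗
Row (1,1,1,0) is a counterexample, so the formula is not equivalent to h.

No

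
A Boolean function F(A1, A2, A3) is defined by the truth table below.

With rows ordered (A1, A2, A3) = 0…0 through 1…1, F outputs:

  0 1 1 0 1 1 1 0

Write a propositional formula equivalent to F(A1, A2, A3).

There are just 3 zero rows: (0,0,0), (0,1,1), (1,1,1). Their minterms are ¬A1·¬A2·¬A3, ¬A1·A2·A3, A1·A2·A3; the OR of those covers precisely the 0-outputs, and negating it yields F.

F(A1, A2, A3) = ~((((~A1 & ~A2) & ~A3) | ((~A1 & A2) & A3)) | ((A1 & A2) & A3))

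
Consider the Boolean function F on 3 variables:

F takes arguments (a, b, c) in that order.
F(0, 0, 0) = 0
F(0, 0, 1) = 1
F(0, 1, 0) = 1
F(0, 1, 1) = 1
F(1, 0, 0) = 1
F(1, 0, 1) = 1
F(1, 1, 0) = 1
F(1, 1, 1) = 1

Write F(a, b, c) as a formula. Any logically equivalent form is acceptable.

The output is 1 whenever at least one input is 1 — the OR of all inputs.

F(a, b, c) = (a OR b) OR c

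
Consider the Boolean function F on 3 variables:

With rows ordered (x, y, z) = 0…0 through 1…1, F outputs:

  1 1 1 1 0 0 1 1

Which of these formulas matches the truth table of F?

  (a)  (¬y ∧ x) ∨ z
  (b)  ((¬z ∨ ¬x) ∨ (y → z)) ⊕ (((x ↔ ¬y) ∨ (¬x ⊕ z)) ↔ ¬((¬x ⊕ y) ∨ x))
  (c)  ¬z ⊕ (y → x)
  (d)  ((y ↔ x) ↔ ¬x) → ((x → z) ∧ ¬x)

(a): at (0,0,0) it gives 0, but F = 1 — eliminated.
(b): at (0,0,1) it gives 0, but F = 1 — eliminated.
(c): at (0,0,0) it gives 0, but F = 1 — eliminated.
(d) is the remaining candidate, and it agrees with F on all 8 inputs.

d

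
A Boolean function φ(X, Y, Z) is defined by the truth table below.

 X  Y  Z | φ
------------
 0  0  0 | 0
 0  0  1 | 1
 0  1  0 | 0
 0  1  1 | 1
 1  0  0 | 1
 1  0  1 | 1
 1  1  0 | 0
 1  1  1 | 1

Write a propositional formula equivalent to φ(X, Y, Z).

φ(X, Y, Z) = ~((((~X & ~Y) & ~Z) | ((~X & Y) & ~Z)) | ((X & Y) & ~Z))

There are just 3 zero rows: (0,0,0), (0,1,0), (1,1,0). Their minterms are ¬X·¬Y·¬Z, ¬X·Y·¬Z, X·Y·¬Z; the OR of those covers precisely the 0-outputs, and negating it yields φ.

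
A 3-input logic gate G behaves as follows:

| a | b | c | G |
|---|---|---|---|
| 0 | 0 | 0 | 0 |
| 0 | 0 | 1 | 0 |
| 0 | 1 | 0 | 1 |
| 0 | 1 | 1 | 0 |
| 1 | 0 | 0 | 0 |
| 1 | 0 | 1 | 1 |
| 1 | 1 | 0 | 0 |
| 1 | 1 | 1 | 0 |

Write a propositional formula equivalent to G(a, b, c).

G(a, b, c) = ((NOT a AND b) AND NOT c) OR ((a AND NOT b) AND c)

The 1-rows are (0,1,0), (1,0,1). Each contributes one minterm — ¬a·b·¬c; a·¬b·c — and their disjunction is a sum-of-products form of G.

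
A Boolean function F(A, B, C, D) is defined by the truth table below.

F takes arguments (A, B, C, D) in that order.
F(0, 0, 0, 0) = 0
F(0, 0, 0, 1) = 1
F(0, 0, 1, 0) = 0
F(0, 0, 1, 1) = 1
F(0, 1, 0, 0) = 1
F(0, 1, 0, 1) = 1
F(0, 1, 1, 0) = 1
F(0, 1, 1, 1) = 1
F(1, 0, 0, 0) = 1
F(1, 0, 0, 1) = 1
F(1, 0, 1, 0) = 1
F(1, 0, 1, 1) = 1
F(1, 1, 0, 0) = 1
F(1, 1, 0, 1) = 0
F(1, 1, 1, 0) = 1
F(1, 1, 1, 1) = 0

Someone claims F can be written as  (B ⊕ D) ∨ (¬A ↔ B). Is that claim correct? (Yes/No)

Check the formula against F row by row:
  A=0, B=0, C=0, D=0: formula gives 0, F = 0 ✓
  A=0, B=0, C=0, D=1: formula gives 1, F = 1 ✓
  A=0, B=0, C=1, D=0: formula gives 0, F = 0 ✓
  A=0, B=0, C=1, D=1: formula gives 1, F = 1 ✓
  … (the remaining 12 rows also agree.)
Every row agrees, so the formula is equivalent.

Yes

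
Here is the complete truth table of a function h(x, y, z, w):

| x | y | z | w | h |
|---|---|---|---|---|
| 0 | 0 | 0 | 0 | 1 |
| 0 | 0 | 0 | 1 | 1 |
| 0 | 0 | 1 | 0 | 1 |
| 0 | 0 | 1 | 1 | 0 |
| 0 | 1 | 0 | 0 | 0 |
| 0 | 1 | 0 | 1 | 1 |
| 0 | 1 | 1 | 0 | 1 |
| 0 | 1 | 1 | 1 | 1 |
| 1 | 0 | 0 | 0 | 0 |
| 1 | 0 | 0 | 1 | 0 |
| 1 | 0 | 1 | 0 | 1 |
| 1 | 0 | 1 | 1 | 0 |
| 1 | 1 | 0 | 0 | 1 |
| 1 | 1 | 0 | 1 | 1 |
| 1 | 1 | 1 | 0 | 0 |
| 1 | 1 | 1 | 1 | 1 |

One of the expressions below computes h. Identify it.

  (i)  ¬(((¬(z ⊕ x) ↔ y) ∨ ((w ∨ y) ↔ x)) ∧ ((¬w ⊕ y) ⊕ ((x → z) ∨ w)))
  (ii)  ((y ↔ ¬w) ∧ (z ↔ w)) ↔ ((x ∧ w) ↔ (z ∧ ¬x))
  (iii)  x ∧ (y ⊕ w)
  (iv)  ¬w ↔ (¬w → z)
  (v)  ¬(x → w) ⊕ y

(ii) fails at (0,0,0,0): the formula yields 0, h is 1.
(iii) fails at (0,0,0,0): the formula yields 0, h is 1.
(iv) fails at (0,0,0,0): the formula yields 0, h is 1.
(v) fails at (0,0,0,0): the formula yields 0, h is 1.
(i) is the remaining candidate, and it agrees with h on all 16 inputs.

i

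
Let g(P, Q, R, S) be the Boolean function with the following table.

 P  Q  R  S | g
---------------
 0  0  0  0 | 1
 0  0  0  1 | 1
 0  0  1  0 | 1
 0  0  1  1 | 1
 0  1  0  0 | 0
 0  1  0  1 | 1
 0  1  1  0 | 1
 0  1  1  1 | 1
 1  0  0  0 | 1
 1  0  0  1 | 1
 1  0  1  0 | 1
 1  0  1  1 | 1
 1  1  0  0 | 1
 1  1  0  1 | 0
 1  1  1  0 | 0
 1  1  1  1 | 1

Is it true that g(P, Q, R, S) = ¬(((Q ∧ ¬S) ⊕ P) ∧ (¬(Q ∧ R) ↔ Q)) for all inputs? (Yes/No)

Test each input against both g and the formula:
  P=0, Q=0, R=0, S=0: formula gives 1, g = 1 ✓
  P=0, Q=0, R=0, S=1: formula gives 1, g = 1 ✓
  P=0, Q=0, R=1, S=0: formula gives 1, g = 1 ✓
  P=0, Q=0, R=1, S=1: formula gives 1, g = 1 ✓
  …
  P=1, Q=1, R=1, S=0: formula gives 1, but g = 0 ✗
Row (1,1,1,0) is a counterexample, so the formula is not equivalent to g.

No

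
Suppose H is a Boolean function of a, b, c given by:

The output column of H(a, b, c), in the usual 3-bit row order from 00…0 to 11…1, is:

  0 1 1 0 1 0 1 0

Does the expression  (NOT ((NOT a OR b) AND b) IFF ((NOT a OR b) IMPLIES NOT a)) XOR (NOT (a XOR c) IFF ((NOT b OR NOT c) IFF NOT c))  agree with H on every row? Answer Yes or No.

Evaluate (NOT ((NOT a OR b) AND b) IFF ((NOT a OR b) IMPLIES NOT a)) XOR (NOT (a XOR c) IFF ((NOT b OR NOT c) IFF NOT c)) on each row and compare to H:
  a=0, b=0, c=0: formula gives 0, H = 0 ✓
  a=0, b=0, c=1: formula gives 0, but H = 1 ✗
Since they disagree at (0,0,1), the expression is not a correct formula for H.

No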